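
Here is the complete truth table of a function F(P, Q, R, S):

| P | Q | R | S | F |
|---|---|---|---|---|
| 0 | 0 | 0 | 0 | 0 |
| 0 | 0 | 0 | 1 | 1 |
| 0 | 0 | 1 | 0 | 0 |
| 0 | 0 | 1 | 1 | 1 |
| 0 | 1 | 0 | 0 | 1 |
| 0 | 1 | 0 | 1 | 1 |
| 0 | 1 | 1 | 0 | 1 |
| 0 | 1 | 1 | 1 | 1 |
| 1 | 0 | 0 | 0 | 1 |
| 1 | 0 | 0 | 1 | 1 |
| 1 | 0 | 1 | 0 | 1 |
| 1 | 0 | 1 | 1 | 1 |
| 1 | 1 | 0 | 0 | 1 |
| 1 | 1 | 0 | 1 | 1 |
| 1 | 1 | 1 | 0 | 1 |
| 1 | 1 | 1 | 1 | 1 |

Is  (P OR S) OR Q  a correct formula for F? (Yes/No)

Yes

Check the formula against F row by row:
  P=0, Q=0, R=0, S=0: formula gives 0, F = 0 ✓
  P=0, Q=0, R=0, S=1: formula gives 1, F = 1 ✓
  P=0, Q=0, R=1, S=0: formula gives 0, F = 0 ✓
  P=0, Q=0, R=1, S=1: formula gives 1, F = 1 ✓
  …and likewise for the remaining 12 rows.
All 16 rows match — the expression computes F exactly.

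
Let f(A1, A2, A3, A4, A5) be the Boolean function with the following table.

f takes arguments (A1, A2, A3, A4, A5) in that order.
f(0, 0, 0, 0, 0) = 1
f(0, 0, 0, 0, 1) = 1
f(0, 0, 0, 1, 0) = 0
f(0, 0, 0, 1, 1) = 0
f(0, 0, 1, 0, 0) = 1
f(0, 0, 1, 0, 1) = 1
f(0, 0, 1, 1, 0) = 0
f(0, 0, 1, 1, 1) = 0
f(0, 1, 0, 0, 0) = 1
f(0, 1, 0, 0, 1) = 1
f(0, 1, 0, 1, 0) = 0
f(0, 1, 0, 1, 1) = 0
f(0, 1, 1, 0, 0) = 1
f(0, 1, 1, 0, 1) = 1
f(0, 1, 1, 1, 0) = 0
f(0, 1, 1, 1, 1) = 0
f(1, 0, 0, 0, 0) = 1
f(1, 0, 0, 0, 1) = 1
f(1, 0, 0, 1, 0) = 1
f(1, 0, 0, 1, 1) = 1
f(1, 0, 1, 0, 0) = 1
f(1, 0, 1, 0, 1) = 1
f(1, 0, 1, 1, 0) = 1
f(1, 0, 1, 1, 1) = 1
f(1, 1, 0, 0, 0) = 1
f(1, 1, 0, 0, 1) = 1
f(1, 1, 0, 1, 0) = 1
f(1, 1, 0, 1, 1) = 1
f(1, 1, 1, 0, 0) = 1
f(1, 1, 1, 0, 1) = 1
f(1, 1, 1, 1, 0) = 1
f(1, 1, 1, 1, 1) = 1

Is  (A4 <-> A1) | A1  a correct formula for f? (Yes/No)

Evaluate (A4 <-> A1) | A1 on each row and compare to f:
  A1=0, A2=0, A3=0, A4=0, A5=0: formula gives 1, f = 1 ✓
  A1=0, A2=0, A3=0, A4=0, A5=1: formula gives 1, f = 1 ✓
  A1=0, A2=0, A3=0, A4=1, A5=0: formula gives 0, f = 0 ✓
  A1=0, A2=0, A3=0, A4=1, A5=1: formula gives 0, f = 0 ✓
  …and likewise for the remaining 28 rows.
All 32 rows match — the expression computes f exactly.

Yes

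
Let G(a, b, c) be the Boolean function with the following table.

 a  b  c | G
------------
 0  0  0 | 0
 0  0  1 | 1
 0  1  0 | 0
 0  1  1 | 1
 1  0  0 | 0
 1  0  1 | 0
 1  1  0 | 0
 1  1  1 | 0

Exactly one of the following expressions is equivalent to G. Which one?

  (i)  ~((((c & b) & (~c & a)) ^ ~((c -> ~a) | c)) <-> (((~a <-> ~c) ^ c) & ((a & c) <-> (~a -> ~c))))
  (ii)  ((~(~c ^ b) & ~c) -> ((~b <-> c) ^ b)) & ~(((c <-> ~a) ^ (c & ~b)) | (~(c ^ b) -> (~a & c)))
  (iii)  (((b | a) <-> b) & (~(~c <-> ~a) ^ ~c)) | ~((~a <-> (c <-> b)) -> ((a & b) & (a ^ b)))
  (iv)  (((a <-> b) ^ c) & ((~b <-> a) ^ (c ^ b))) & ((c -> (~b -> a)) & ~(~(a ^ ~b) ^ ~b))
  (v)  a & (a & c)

i

(ii) fails at (0,0,0): the formula yields 1, G is 0.
(iii) fails at (0,0,0): the formula yields 1, G is 0.
(iv) fails at (0,0,1): the formula yields 0, G is 1.
(v) fails at (0,0,1): the formula yields 0, G is 1.
(i) is the remaining candidate, and it agrees with G on all 8 inputs.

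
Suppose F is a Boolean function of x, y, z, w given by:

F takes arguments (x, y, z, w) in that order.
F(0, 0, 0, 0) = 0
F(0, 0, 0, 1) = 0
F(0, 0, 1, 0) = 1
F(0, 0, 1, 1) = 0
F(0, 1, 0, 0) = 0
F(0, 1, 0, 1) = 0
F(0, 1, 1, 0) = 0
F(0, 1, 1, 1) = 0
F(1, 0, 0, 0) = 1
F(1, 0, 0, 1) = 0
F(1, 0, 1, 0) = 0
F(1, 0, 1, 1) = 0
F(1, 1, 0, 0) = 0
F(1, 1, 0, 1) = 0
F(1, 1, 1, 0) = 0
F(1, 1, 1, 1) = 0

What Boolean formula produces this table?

F(x, y, z, w) = (((~x & ~y) & z) & ~w) | (((x & ~y) & ~z) & ~w)

F=1 on 2 inputs: (0,0,1,0), (1,0,0,0). Reading each as a conjunction of literals (¬x·¬y·z·¬w, x·¬y·¬z·¬w) and taking the OR gives the canonical DNF.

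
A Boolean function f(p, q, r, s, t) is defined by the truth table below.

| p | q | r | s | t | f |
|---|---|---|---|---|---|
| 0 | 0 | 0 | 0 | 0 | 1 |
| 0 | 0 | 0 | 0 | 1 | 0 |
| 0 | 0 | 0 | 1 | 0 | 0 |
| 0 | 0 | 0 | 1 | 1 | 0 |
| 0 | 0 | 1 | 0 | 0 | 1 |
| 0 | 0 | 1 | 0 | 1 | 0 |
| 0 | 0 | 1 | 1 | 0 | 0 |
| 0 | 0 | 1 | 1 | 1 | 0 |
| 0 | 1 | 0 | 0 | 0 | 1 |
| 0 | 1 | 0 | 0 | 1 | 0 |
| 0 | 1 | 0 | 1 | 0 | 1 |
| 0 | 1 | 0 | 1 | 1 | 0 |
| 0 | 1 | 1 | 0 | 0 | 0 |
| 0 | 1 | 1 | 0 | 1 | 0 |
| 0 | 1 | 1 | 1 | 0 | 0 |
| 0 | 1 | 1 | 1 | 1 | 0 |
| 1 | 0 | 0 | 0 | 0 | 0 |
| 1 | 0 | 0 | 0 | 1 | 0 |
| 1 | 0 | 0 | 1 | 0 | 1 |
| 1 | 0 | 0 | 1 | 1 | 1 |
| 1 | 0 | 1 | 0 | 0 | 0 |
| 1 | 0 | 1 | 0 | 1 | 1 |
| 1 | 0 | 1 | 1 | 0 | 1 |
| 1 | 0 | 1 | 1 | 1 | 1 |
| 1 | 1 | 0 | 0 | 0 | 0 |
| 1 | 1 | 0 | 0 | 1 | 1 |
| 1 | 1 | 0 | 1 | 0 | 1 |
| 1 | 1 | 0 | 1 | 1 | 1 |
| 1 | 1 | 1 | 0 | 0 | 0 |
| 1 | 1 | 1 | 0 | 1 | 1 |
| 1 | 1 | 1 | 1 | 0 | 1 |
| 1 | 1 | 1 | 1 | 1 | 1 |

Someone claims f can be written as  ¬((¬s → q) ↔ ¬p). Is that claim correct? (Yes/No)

No

Evaluate ¬((¬s → q) ↔ ¬p) on each row and compare to f:
  p=0, q=0, r=0, s=0, t=0: formula gives 1, f = 1 ✓
  p=0, q=0, r=0, s=0, t=1: formula gives 1, but f = 0 ✗
Since they disagree at (0,0,0,0,1), the expression is not a correct formula for f.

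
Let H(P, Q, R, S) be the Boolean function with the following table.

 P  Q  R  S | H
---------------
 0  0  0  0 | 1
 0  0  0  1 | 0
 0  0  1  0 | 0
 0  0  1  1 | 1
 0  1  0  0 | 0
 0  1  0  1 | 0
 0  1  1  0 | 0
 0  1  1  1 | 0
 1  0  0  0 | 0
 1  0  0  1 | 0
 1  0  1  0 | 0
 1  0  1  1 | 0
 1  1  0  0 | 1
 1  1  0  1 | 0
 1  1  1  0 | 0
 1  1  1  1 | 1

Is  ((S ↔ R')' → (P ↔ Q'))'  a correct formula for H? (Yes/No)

Yes

Test each input against both H and the formula:
  P=0, Q=0, R=0, S=0: formula gives 1, H = 1 ✓
  P=0, Q=0, R=0, S=1: formula gives 0, H = 0 ✓
  P=0, Q=0, R=1, S=0: formula gives 0, H = 0 ✓
  P=0, Q=0, R=1, S=1: formula gives 1, H = 1 ✓
  …and likewise for the remaining 12 rows.
Every row agrees, so the formula is equivalent.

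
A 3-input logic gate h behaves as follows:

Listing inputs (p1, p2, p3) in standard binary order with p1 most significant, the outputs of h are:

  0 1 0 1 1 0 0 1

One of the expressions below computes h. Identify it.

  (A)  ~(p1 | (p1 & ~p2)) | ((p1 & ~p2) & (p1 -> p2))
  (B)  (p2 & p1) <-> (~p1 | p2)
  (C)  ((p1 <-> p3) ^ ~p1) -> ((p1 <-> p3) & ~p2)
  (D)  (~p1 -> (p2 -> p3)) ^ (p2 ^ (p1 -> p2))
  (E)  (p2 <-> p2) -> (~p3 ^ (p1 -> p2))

E

(A) disagrees with h on (0,0,0) (formula → 1, table → 0); rule it out.
(B) disagrees with h on (0,0,1) (formula → 0, table → 1); rule it out.
(C) disagrees with h on (0,0,0) (formula → 1, table → 0); rule it out.
(D) disagrees with h on (0,0,1) (formula → 0, table → 1); rule it out.
(E) is the remaining candidate, and it agrees with h on all 8 inputs.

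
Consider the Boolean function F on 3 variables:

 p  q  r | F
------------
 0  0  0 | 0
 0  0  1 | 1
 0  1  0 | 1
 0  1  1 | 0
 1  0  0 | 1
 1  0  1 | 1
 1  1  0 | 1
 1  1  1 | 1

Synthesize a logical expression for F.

F(p, q, r) = ¬(((¬p ∧ ¬q) ∧ ¬r) ∨ ((¬p ∧ q) ∧ r))

The 0-rows are (0,0,0), (0,1,1). Take each as a conjunction (¬p·¬q·¬r, ¬p·q·r), form their disjunction, and complement — that gives a formula that is 1 everywhere F is.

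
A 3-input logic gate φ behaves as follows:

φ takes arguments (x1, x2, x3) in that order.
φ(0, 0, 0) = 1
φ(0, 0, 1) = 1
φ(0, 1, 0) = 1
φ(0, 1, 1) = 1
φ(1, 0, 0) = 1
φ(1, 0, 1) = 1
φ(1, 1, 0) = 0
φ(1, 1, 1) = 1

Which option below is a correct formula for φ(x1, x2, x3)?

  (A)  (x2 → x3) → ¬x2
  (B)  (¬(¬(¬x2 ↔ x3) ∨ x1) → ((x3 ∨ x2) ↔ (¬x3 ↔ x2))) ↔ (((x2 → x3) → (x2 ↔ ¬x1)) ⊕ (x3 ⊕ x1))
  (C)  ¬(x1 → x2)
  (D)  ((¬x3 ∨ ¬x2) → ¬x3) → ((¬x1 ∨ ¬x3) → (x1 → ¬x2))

(A) disagrees with φ on (0,1,1) (formula → 0, table → 1); rule it out.
(B) disagrees with φ on (0,0,0) (formula → 0, table → 1); rule it out.
(C) disagrees with φ on (0,0,0) (formula → 0, table → 1); rule it out.
Only (D) survives; checking it on all 8 rows confirms it matches φ.

D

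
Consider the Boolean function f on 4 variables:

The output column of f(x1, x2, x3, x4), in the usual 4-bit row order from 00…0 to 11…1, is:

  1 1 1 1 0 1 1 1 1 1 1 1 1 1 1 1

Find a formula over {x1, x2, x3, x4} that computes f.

f is 0 on exactly one input, (0,1,0,0), whose minterm is ¬x1·x2·¬x3·¬x4. So f is the negation of that single conjunction.

f(x1, x2, x3, x4) = ~(((~x1 & x2) & ~x3) & ~x4)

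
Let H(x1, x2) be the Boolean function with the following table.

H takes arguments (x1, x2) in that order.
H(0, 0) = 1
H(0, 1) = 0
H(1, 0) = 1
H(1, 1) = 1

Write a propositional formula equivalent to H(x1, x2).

This is x2 → x1 (false only at 0,1).

H(x1, x2) = x2 -> x1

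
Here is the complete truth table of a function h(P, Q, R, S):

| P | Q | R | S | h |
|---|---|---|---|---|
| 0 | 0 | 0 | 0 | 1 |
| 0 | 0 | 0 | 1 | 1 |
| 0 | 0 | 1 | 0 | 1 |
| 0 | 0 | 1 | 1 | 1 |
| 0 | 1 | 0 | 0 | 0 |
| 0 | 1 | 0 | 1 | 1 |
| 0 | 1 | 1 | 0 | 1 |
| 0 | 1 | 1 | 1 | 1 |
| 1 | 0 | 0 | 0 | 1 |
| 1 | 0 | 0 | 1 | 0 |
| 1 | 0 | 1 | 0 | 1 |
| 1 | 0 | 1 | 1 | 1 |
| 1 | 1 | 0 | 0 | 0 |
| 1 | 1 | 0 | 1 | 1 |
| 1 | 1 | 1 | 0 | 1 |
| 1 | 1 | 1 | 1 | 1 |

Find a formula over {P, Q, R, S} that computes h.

h is 0 on only 3 rows — (0,1,0,0), (1,0,0,1), (1,1,0,0). Writing each as a minterm (¬P·Q·¬R·¬S, P·¬Q·¬R·S, P·Q·¬R·¬S) and OR-ing them characterizes exactly where h=0, so h is the negation of that disjunction.

h(P, Q, R, S) = not (((((not P and Q) and not R) and not S) or (((P and not Q) and not R) and S)) or (((P and Q) and not R) and not S))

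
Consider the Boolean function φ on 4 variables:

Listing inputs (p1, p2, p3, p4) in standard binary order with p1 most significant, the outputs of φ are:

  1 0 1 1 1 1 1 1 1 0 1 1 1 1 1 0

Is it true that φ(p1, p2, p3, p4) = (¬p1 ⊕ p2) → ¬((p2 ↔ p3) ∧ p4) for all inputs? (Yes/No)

No

Evaluate (¬p1 ⊕ p2) → ¬((p2 ↔ p3) ∧ p4) on each row and compare to φ:
  p1=0, p2=0, p3=0, p4=0: formula gives 1, φ = 1 ✓
  p1=0, p2=0, p3=0, p4=1: formula gives 0, φ = 0 ✓
  p1=0, p2=0, p3=1, p4=0: formula gives 1, φ = 1 ✓
  p1=0, p2=0, p3=1, p4=1: formula gives 1, φ = 1 ✓
  …
  p1=1, p2=0, p3=0, p4=1: formula gives 1, but φ = 0 ✗
Since they disagree at (1,0,0,1), the expression is not a correct formula for φ.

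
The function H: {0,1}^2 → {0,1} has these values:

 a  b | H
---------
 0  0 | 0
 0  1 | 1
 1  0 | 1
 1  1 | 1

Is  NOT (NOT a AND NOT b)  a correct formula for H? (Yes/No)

Check the formula against H row by row:
  a=0, b=0: formula gives 0, H = 0 ✓
  a=0, b=1: formula gives 1, H = 1 ✓
  a=1, b=0: formula gives 1, H = 1 ✓
  a=1, b=1: formula gives 1, H = 1 ✓
All 4 rows match — the expression computes H exactly.

Yes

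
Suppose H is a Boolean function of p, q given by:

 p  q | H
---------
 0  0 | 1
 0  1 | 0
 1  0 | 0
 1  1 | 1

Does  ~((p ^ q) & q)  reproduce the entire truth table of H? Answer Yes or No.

No

Evaluate ~((p ^ q) & q) on each row and compare to H:
  p=0, q=0: formula gives 1, H = 1 ✓
  p=0, q=1: formula gives 0, H = 0 ✓
  p=1, q=0: formula gives 1, but H = 0 ✗
Since they disagree at (1,0), the expression is not a correct formula for H.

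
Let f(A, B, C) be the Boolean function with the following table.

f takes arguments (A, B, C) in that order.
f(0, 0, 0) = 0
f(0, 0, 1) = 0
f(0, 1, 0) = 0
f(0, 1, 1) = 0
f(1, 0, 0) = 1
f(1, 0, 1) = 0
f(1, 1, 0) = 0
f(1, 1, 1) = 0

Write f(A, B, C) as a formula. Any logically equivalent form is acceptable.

Only row (1,0,0) gives 1. That row's minterm A·¬B·¬C is f directly.

f(A, B, C) = (A ∧ ¬B) ∧ ¬C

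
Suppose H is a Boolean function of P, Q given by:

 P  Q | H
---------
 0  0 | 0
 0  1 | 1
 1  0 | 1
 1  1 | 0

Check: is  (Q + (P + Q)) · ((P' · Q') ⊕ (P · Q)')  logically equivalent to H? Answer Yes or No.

Test each input against both H and the formula:
  P=0, Q=0: formula gives 0, H = 0 ✓
  P=0, Q=1: formula gives 1, H = 1 ✓
  P=1, Q=0: formula gives 1, H = 1 ✓
  P=1, Q=1: formula gives 0, H = 0 ✓
No disagreement on any input; they are logically equivalent.

Yes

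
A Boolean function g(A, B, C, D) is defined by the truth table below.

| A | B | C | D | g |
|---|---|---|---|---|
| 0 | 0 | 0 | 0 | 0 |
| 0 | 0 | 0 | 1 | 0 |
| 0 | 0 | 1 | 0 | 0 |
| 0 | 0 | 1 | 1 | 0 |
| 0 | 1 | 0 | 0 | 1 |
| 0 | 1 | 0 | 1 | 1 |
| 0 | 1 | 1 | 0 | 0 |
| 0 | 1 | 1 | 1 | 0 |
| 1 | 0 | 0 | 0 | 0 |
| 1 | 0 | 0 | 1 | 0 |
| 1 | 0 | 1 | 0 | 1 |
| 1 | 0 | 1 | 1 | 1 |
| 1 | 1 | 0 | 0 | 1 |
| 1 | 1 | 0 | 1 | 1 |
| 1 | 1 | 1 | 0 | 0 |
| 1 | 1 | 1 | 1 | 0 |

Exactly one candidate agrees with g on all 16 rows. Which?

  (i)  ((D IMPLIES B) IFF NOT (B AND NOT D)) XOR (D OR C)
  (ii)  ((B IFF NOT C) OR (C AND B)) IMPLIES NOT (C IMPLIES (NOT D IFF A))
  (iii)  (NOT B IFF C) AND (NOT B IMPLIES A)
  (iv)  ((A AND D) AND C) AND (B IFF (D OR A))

(i) disagrees with g on (0,0,0,0) (formula → 1, table → 0); rule it out.
(ii) disagrees with g on (0,0,0,0) (formula → 1, table → 0); rule it out.
(iv) disagrees with g on (0,1,0,0) (formula → 0, table → 1); rule it out.
Only (iii) survives; checking it on all 16 rows confirms it matches g.

iii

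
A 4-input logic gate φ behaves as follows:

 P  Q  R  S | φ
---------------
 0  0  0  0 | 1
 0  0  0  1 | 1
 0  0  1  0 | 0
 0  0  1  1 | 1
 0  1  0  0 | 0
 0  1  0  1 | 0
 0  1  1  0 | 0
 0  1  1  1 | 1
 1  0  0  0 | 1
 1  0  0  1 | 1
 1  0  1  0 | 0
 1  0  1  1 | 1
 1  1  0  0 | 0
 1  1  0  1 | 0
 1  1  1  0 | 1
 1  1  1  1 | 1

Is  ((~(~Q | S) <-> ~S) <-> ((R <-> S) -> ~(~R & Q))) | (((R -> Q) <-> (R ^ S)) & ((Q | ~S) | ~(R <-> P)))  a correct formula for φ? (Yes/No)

No

Test each input against both φ and the formula:
  P=0, Q=0, R=0, S=0: formula gives 0, but φ = 1 ✗
A single disagreement suffices: at (0,0,0,0) they differ, so the formula does not compute φ.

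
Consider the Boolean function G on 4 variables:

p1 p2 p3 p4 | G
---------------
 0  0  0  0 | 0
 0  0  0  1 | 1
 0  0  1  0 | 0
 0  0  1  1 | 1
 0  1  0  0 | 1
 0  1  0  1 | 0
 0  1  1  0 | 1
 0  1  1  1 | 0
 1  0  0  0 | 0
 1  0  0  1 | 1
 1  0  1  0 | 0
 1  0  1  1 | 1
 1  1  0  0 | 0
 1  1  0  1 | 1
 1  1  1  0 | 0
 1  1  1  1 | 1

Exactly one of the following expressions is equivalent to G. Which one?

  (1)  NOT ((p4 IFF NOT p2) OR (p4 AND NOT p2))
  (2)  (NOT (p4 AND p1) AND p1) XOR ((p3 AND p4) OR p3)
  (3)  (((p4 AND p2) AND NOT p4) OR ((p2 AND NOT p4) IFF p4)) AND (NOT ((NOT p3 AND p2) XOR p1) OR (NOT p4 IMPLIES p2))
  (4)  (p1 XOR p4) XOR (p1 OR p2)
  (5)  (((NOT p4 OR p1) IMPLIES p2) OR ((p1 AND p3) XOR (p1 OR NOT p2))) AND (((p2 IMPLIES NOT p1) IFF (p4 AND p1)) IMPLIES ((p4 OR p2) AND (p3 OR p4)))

4

(1) fails at (0,0,0,0): the formula yields 1, G is 0.
(2) fails at (0,0,0,1): the formula yields 0, G is 1.
(3) fails at (0,0,0,0): the formula yields 1, G is 0.
(5) fails at (0,0,0,0): the formula yields 1, G is 0.
That leaves (4). Evaluating it on every row reproduces the table of G exactly.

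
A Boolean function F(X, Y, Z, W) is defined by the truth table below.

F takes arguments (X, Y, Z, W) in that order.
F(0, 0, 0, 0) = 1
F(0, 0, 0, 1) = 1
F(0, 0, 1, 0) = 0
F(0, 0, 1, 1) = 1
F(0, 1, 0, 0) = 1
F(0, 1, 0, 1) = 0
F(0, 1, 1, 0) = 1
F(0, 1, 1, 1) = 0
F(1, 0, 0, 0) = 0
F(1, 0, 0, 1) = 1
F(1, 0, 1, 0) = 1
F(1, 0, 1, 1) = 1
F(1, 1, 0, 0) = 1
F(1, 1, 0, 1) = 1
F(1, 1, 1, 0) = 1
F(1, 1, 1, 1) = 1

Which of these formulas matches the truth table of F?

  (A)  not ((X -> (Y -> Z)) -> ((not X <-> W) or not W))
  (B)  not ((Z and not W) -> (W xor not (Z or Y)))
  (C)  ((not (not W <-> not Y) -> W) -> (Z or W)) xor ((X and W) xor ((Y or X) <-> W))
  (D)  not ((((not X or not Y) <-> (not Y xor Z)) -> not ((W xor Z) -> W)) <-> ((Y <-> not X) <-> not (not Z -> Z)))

C

(A) disagrees with F on (0,0,0,0) (formula → 0, table → 1); rule it out.
(B) disagrees with F on (0,0,0,0) (formula → 0, table → 1); rule it out.
(D) disagrees with F on (0,0,0,0) (formula → 0, table → 1); rule it out.
That leaves (C). Evaluating it on every row reproduces the table of F exactly.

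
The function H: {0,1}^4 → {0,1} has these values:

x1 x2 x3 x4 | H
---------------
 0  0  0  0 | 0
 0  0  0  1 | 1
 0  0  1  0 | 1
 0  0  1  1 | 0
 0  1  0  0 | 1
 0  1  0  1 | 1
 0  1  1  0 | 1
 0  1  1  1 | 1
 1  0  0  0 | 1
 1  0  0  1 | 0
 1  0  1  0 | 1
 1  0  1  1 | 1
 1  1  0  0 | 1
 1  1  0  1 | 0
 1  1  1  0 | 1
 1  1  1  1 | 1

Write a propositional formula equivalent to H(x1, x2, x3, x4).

H(x1, x2, x3, x4) = NOT ((((((NOT x1 AND NOT x2) AND NOT x3) AND NOT x4) OR (((NOT x1 AND NOT x2) AND x3) AND x4)) OR (((x1 AND NOT x2) AND NOT x3) AND x4)) OR (((x1 AND x2) AND NOT x3) AND x4))

The 0-rows are (0,0,0,0), (0,0,1,1), (1,0,0,1), (1,1,0,1). Take each as a conjunction (¬x1·¬x2·¬x3·¬x4, ¬x1·¬x2·x3·x4, x1·¬x2·¬x3·x4, x1·x2·¬x3·x4), form their disjunction, and complement — that gives a formula that is 1 everywhere H is.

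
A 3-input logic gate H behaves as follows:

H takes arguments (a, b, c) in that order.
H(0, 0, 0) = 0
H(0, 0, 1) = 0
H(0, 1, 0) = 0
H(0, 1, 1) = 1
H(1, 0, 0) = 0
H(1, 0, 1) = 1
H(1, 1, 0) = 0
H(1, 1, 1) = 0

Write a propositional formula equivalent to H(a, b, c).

H=1 on 2 inputs: (0,1,1), (1,0,1). Reading each as a conjunction of literals (¬a·b·c, a·¬b·c) and taking the OR gives the canonical DNF.

H(a, b, c) = ((NOT a AND b) AND c) OR ((a AND NOT b) AND c)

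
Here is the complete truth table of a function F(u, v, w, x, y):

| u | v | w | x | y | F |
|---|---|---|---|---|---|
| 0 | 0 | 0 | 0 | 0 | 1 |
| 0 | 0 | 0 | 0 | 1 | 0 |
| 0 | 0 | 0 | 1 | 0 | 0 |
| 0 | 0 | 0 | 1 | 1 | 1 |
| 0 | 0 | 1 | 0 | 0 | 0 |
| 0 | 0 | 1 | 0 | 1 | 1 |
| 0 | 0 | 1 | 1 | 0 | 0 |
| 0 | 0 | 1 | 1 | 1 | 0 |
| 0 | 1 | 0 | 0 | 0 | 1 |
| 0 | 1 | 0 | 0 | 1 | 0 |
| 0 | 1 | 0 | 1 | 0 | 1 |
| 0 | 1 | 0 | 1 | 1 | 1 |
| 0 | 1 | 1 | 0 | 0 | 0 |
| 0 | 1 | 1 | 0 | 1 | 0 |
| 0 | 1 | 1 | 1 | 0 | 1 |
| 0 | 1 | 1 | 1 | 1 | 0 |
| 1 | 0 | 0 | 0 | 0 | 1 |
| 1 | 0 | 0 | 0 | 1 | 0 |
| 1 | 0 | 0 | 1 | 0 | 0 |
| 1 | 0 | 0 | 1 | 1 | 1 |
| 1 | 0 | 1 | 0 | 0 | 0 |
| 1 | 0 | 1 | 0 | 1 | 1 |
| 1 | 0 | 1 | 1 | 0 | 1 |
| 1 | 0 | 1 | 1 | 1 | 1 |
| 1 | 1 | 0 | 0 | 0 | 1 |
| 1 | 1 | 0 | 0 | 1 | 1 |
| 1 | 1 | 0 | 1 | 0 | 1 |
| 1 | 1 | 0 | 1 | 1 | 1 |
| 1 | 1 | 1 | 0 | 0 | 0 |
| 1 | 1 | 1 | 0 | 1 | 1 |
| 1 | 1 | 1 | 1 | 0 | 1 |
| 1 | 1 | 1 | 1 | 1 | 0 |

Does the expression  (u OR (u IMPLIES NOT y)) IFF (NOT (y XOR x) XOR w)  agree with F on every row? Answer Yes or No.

Test each input against both F and the formula:
  u=0, v=0, w=0, x=0, y=0: formula gives 1, F = 1 ✓
  u=0, v=0, w=0, x=0, y=1: formula gives 0, F = 0 ✓
  u=0, v=0, w=0, x=1, y=0: formula gives 0, F = 0 ✓
  u=0, v=0, w=0, x=1, y=1: formula gives 1, F = 1 ✓
  …
  u=0, v=0, w=1, x=1, y=0: formula gives 1, but F = 0 ✗
Since they disagree at (0,0,1,1,0), the expression is not a correct formula for F.

No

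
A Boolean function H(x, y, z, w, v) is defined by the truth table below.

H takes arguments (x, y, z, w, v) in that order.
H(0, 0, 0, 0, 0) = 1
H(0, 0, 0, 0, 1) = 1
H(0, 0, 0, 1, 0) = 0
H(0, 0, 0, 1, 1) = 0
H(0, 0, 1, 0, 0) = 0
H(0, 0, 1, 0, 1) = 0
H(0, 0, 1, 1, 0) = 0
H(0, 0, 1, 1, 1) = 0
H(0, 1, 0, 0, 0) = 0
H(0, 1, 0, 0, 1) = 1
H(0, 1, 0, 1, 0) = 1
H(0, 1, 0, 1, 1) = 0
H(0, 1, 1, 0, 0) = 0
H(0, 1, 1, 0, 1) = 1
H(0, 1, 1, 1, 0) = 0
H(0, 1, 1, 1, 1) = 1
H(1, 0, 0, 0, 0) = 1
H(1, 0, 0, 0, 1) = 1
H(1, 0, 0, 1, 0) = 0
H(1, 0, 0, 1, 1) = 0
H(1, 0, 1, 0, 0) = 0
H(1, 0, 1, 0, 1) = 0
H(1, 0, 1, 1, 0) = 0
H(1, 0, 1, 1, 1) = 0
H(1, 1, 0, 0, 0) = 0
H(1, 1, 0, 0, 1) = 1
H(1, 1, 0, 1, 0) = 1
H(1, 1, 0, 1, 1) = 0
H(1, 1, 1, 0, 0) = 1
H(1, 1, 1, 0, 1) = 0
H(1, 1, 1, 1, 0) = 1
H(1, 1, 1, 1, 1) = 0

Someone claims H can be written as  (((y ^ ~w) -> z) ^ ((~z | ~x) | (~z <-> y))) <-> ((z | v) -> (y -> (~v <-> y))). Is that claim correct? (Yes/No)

Yes

Check the formula against H row by row:
  x=0, y=0, z=0, w=0, v=0: formula gives 1, H = 1 ✓
  x=0, y=0, z=0, w=0, v=1: formula gives 1, H = 1 ✓
  x=0, y=0, z=0, w=1, v=0: formula gives 0, H = 0 ✓
  x=0, y=0, z=0, w=1, v=1: formula gives 0, H = 0 ✓
  … (the remaining 28 rows also agree.)
All 32 rows match — the expression computes H exactly.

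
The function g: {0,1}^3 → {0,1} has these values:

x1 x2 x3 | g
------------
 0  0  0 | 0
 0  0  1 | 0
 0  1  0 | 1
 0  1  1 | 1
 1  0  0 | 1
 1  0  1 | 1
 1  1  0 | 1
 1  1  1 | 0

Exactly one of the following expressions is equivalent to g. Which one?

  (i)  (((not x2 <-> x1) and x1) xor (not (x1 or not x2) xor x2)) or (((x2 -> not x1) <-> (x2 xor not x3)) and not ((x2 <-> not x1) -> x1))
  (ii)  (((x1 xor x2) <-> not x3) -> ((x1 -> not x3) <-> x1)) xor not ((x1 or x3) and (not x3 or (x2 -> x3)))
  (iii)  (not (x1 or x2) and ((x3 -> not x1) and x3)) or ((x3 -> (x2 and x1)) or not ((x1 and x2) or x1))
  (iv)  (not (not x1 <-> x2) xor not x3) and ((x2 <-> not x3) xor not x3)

(i) disagrees with g on (0,1,0) (formula → 0, table → 1); rule it out.
(iii) disagrees with g on (0,0,0) (formula → 1, table → 0); rule it out.
(iv) disagrees with g on (0,0,1) (formula → 1, table → 0); rule it out.
Only (ii) survives; checking it on all 8 rows confirms it matches g.

ii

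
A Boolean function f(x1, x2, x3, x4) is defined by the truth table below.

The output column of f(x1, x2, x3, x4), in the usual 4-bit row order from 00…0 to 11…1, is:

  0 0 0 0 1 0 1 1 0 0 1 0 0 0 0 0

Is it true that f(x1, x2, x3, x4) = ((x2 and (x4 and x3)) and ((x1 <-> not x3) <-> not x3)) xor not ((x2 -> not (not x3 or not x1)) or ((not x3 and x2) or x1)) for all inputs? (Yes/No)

Evaluate ((x2 and (x4 and x3)) and ((x1 <-> not x3) <-> not x3)) xor not ((x2 -> not (not x3 or not x1)) or ((not x3 and x2) or x1)) on each row and compare to f:
  x1=0, x2=0, x3=0, x4=0: formula gives 0, f = 0 ✓
  x1=0, x2=0, x3=0, x4=1: formula gives 0, f = 0 ✓
  x1=0, x2=0, x3=1, x4=0: formula gives 0, f = 0 ✓
  x1=0, x2=0, x3=1, x4=1: formula gives 0, f = 0 ✓
  x1=0, x2=1, x3=0, x4=0: formula gives 0, but f = 1 ✗
A single disagreement suffices: at (0,1,0,0) they differ, so the formula does not compute f.

No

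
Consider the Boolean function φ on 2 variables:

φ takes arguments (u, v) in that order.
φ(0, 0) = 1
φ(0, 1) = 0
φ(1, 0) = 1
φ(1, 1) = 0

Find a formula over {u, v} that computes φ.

The output is the negation of v.

φ(u, v) = ¬v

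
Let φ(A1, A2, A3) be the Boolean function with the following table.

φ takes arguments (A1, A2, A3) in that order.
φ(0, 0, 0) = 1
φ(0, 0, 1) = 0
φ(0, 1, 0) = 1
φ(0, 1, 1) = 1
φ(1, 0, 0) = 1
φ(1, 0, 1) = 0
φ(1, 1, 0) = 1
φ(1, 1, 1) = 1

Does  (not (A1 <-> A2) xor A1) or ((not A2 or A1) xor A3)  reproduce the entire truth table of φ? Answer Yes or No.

Evaluate (not (A1 <-> A2) xor A1) or ((not A2 or A1) xor A3) on each row and compare to φ:
  A1=0, A2=0, A3=0: formula gives 1, φ = 1 ✓
  A1=0, A2=0, A3=1: formula gives 0, φ = 0 ✓
  A1=0, A2=1, A3=0: formula gives 1, φ = 1 ✓
  A1=0, A2=1, A3=1: formula gives 1, φ = 1 ✓
  A1=1, A2=0, A3=0: formula gives 1, φ = 1 ✓
  … (the remaining 3 rows also agree.)
No disagreement on any input; they are logically equivalent.

Yes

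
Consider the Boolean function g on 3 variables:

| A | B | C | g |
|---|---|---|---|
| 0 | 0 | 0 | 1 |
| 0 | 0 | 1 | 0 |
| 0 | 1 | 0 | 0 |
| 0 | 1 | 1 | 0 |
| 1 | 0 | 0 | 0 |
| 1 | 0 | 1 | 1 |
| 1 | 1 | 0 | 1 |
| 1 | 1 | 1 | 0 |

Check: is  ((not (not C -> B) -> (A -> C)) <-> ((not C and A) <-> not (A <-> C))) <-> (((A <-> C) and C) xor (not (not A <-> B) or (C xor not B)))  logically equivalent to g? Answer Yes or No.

Yes

Check the formula against g row by row:
  A=0, B=0, C=0: formula gives 1, g = 1 ✓
  A=0, B=0, C=1: formula gives 0, g = 0 ✓
  A=0, B=1, C=0: formula gives 0, g = 0 ✓
  A=0, B=1, C=1: formula gives 0, g = 0 ✓
  A=1, B=0, C=0: formula gives 0, g = 0 ✓
  … (the remaining 3 rows also agree.)
All 8 rows match — the expression computes g exactly.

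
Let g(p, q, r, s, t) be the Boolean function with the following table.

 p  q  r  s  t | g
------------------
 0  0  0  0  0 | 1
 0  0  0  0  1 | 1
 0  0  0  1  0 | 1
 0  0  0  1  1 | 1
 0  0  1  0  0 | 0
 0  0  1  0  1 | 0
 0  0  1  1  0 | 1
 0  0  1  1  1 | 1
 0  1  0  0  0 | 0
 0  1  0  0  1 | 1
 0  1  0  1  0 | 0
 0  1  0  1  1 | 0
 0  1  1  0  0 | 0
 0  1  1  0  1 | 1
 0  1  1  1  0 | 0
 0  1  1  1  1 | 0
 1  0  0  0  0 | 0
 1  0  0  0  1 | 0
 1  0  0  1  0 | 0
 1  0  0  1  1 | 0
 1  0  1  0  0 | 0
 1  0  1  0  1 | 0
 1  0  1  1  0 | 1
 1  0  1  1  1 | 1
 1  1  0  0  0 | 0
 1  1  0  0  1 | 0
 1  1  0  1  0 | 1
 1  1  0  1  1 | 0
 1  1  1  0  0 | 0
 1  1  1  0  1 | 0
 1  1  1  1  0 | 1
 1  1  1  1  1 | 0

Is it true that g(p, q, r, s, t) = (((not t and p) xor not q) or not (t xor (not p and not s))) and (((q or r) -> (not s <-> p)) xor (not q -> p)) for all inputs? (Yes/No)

Evaluate (((not t and p) xor not q) or not (t xor (not p and not s))) and (((q or r) -> (not s <-> p)) xor (not q -> p)) on each row and compare to g:
  p=0, q=0, r=0, s=0, t=0: formula gives 1, g = 1 ✓
  p=0, q=0, r=0, s=0, t=1: formula gives 1, g = 1 ✓
  p=0, q=0, r=0, s=1, t=0: formula gives 1, g = 1 ✓
  p=0, q=0, r=0, s=1, t=1: formula gives 1, g = 1 ✓
  …and likewise for the remaining 28 rows.
All 32 rows match — the expression computes g exactly.

Yes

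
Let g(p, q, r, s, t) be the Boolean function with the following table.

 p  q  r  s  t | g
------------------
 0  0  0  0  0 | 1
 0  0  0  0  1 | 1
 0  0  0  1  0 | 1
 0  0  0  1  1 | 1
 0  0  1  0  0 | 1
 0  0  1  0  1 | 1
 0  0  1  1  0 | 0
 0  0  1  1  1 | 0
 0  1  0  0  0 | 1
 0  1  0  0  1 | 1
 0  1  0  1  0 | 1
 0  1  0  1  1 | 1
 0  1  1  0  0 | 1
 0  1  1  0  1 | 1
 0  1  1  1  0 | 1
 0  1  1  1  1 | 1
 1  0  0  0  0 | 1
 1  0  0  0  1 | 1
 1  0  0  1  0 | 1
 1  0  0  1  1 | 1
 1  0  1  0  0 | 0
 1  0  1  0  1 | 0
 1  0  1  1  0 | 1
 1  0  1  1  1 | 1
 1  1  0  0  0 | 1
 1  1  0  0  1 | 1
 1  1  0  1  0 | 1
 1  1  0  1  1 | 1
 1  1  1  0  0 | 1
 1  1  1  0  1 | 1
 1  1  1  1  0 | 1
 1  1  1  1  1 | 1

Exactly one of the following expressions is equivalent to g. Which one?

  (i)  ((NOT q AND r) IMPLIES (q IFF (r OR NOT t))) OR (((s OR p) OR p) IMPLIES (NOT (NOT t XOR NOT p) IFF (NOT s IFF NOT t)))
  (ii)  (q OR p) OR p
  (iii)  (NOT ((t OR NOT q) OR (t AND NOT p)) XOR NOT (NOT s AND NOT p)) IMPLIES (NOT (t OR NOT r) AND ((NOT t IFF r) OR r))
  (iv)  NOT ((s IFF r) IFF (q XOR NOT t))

(ii): at (0,0,0,0,0) it gives 0, but g = 1 — eliminated.
(iii): at (0,0,0,1,0) it gives 0, but g = 1 — eliminated.
(iv): at (0,0,0,0,0) it gives 0, but g = 1 — eliminated.
Only (i) survives; checking it on all 32 rows confirms it matches g.

i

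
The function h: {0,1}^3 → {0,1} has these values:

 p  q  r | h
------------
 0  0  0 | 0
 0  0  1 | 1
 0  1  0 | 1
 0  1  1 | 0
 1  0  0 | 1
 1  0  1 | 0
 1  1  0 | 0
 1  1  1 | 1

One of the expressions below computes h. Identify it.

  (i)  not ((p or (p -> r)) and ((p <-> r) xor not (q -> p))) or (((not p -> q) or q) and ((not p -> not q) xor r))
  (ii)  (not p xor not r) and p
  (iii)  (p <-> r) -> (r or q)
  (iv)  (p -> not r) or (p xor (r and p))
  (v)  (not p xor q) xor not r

v

(i): at (0,1,1) it gives 1, but h = 0 — eliminated.
(ii): at (0,0,1) it gives 0, but h = 1 — eliminated.
(iii): at (0,1,1) it gives 1, but h = 0 — eliminated.
(iv): at (0,0,0) it gives 1, but h = 0 — eliminated.
Only (v) survives; checking it on all 8 rows confirms it matches h.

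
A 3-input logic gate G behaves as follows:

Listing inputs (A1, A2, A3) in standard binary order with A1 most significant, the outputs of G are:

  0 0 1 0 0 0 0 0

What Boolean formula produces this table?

G is 1 on exactly one input, (0,1,0), whose minterm is ¬A1·A2·¬A3. So G is just that conjunction.

G(A1, A2, A3) = (NOT A1 AND A2) AND NOT A3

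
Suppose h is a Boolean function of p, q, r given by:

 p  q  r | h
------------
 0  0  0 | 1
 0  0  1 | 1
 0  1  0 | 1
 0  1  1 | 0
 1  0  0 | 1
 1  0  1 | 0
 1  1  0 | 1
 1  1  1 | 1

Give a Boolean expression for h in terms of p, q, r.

h is 0 on only 2 rows — (0,1,1), (1,0,1). Writing each as a minterm (¬p·q·r, p·¬q·r) and OR-ing them characterizes exactly where h=0, so h is the negation of that disjunction.

h(p, q, r) = not (((not p and q) and r) or ((p and not q) and r))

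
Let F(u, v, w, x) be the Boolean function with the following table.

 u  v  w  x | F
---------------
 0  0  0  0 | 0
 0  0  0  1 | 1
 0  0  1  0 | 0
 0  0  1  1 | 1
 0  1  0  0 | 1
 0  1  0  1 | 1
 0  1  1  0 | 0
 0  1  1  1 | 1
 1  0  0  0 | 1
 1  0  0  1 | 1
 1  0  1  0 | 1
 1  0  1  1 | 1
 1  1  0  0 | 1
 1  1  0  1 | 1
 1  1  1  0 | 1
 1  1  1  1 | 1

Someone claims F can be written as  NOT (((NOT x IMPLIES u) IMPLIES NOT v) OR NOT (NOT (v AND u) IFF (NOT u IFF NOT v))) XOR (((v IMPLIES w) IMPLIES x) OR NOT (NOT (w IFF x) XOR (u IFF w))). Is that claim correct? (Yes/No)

Evaluate NOT (((NOT x IMPLIES u) IMPLIES NOT v) OR NOT (NOT (v AND u) IFF (NOT u IFF NOT v))) XOR (((v IMPLIES w) IMPLIES x) OR NOT (NOT (w IFF x) XOR (u IFF w))) on each row and compare to F:
  u=0, v=0, w=0, x=0: formula gives 0, F = 0 ✓
  u=0, v=0, w=0, x=1: formula gives 1, F = 1 ✓
  u=0, v=0, w=1, x=0: formula gives 0, F = 0 ✓
  u=0, v=0, w=1, x=1: formula gives 1, F = 1 ✓
  …and likewise for the remaining 12 rows.
Every row agrees, so the formula is equivalent.

Yes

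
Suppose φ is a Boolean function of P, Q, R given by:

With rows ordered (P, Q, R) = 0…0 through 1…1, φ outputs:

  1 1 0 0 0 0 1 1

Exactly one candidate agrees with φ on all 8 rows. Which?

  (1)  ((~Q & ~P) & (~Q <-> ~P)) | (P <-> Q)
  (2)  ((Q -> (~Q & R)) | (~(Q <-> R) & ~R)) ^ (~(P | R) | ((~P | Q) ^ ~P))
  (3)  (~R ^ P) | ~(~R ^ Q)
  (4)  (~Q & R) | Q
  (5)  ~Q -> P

1

(2) disagrees with φ on (0,0,0) (formula → 0, table → 1); rule it out.
(3) disagrees with φ on (0,1,0) (formula → 1, table → 0); rule it out.
(4) disagrees with φ on (0,0,0) (formula → 0, table → 1); rule it out.
(5) disagrees with φ on (0,0,0) (formula → 0, table → 1); rule it out.
That leaves (1). Evaluating it on every row reproduces the table of φ exactly.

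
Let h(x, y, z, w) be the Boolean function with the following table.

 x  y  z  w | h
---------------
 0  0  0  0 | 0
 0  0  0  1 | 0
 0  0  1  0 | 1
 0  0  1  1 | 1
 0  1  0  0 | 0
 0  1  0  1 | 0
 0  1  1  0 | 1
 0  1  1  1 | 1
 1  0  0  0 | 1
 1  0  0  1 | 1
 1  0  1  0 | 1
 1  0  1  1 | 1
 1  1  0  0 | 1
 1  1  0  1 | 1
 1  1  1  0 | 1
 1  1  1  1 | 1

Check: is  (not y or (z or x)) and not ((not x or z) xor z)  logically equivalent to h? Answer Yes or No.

Evaluate (not y or (z or x)) and not ((not x or z) xor z) on each row and compare to h:
  x=0, y=0, z=0, w=0: formula gives 0, h = 0 ✓
  x=0, y=0, z=0, w=1: formula gives 0, h = 0 ✓
  x=0, y=0, z=1, w=0: formula gives 1, h = 1 ✓
  x=0, y=0, z=1, w=1: formula gives 1, h = 1 ✓
  …and likewise for the remaining 12 rows.
All 16 rows match — the expression computes h exactly.

Yes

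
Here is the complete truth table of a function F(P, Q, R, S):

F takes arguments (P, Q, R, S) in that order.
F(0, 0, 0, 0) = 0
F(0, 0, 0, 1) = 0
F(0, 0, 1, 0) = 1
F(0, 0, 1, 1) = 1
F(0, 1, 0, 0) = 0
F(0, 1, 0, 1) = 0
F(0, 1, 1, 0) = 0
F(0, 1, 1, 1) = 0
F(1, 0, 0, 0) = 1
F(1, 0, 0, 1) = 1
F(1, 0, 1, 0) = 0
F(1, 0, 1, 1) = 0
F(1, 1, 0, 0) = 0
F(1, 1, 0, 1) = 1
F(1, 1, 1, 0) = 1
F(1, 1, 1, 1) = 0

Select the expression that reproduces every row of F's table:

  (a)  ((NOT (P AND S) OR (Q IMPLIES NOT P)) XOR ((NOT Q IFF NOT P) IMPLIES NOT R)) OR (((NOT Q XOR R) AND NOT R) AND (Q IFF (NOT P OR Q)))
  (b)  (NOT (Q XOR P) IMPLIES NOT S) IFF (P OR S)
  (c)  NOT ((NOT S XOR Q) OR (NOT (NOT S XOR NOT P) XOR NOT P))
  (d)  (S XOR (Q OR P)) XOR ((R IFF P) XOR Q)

a

(b) disagrees with F on (0,0,1,0) (formula → 0, table → 1); rule it out.
(c) disagrees with F on (0,0,1,0) (formula → 0, table → 1); rule it out.
(d) disagrees with F on (0,0,0,0) (formula → 1, table → 0); rule it out.
That leaves (a). Evaluating it on every row reproduces the table of F exactly.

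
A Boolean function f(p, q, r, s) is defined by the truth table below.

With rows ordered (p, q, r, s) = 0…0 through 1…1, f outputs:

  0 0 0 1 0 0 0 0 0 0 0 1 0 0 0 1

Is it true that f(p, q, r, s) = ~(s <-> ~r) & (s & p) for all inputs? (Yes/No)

Evaluate ~(s <-> ~r) & (s & p) on each row and compare to f:
  p=0, q=0, r=0, s=0: formula gives 0, f = 0 ✓
  p=0, q=0, r=0, s=1: formula gives 0, f = 0 ✓
  p=0, q=0, r=1, s=0: formula gives 0, f = 0 ✓
  p=0, q=0, r=1, s=1: formula gives 0, but f = 1 ✗
A single disagreement suffices: at (0,0,1,1) they differ, so the formula does not compute f.

No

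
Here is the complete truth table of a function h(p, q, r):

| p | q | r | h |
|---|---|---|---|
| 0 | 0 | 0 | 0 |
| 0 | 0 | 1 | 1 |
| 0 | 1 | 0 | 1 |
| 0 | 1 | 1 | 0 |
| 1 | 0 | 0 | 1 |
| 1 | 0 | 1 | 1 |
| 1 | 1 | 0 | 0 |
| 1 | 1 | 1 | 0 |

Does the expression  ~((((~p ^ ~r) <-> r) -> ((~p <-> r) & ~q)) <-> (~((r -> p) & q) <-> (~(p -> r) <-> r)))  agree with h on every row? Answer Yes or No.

Test each input against both h and the formula:
  p=0, q=0, r=0: formula gives 1, but h = 0 ✗
Row (0,0,0) is a counterexample, so the formula is not equivalent to h.

No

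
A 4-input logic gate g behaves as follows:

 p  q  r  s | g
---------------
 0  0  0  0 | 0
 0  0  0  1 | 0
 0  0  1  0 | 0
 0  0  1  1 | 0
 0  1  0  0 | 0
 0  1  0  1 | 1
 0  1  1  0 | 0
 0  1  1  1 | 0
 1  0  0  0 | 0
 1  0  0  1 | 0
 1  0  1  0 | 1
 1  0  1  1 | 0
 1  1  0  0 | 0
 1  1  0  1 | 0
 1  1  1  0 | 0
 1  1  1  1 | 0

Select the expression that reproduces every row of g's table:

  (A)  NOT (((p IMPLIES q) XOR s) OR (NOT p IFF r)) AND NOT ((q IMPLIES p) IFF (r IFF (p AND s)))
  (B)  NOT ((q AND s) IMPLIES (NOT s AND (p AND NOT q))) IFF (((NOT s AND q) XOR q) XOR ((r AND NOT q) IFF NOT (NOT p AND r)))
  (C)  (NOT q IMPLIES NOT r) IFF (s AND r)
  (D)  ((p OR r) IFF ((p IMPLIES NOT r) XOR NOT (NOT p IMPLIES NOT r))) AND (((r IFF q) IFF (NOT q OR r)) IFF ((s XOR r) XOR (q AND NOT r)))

(B) fails at (0,0,0,0): the formula yields 1, g is 0.
(C) fails at (0,0,1,0): the formula yields 1, g is 0.
(D) fails at (0,1,0,1): the formula yields 0, g is 1.
Only (A) survives; checking it on all 16 rows confirms it matches g.

A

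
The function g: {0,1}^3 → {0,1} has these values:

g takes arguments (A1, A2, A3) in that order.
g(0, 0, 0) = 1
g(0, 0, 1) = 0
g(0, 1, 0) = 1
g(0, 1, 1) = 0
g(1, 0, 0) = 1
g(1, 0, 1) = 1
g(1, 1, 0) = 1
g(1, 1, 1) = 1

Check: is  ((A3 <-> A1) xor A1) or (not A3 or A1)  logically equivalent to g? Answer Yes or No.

Test each input against both g and the formula:
  A1=0, A2=0, A3=0: formula gives 1, g = 1 ✓
  A1=0, A2=0, A3=1: formula gives 0, g = 0 ✓
  A1=0, A2=1, A3=0: formula gives 1, g = 1 ✓
  A1=0, A2=1, A3=1: formula gives 0, g = 0 ✓
  A1=1, A2=0, A3=0: formula gives 1, g = 1 ✓
  … (the remaining 3 rows also agree.)
All 8 rows match — the expression computes g exactly.

Yes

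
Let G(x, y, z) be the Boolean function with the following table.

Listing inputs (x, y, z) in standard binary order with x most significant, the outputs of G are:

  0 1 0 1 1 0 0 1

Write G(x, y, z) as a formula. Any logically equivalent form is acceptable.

G(x, y, z) = ((((NOT x AND NOT y) AND z) OR ((NOT x AND y) AND z)) OR ((x AND NOT y) AND NOT z)) OR ((x AND y) AND z)

The 1-rows are (0,0,1), (0,1,1), (1,0,0), (1,1,1). Each contributes one minterm — ¬x·¬y·z; ¬x·y·z; x·¬y·¬z; x·y·z — and their disjunction is a sum-of-products form of G.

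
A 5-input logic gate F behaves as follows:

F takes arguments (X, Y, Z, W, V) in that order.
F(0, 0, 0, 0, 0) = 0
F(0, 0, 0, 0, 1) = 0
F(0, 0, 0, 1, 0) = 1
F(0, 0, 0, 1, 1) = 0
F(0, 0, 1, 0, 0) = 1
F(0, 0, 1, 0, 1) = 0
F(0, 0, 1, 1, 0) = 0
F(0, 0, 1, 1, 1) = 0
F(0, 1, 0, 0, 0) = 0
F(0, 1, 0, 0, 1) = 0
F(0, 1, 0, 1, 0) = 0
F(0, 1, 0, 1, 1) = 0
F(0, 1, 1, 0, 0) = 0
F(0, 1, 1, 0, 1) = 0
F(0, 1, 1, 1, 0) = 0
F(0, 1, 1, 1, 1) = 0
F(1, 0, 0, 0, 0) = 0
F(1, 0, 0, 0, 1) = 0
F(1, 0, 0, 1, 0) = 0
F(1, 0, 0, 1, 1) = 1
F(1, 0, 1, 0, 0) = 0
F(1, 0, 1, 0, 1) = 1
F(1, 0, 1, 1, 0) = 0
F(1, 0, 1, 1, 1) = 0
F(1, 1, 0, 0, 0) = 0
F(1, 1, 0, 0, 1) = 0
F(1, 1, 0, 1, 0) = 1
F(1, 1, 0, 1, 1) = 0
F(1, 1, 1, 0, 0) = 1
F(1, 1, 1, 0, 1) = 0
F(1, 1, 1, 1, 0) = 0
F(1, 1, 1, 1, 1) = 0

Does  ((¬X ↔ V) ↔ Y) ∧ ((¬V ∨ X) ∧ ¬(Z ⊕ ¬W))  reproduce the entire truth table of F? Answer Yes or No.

Test each input against both F and the formula:
  X=0, Y=0, Z=0, W=0, V=0: formula gives 0, F = 0 ✓
  X=0, Y=0, Z=0, W=0, V=1: formula gives 0, F = 0 ✓
  X=0, Y=0, Z=0, W=1, V=0: formula gives 1, F = 1 ✓
  X=0, Y=0, Z=0, W=1, V=1: formula gives 0, F = 0 ✓
  …and likewise for the remaining 28 rows.
No disagreement on any input; they are logically equivalent.

Yes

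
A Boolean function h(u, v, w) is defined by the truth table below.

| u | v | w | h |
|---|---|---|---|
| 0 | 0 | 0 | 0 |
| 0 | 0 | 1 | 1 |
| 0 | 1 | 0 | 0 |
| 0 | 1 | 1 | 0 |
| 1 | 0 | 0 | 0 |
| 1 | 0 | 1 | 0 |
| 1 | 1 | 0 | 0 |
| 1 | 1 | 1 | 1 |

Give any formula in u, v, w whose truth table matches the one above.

Collect the rows where h=1 — (0,0,1), (1,1,1) — and write one minterm per row: ¬u·¬v·w, u·v·w. Their union (logical OR) reproduces the table exactly.

h(u, v, w) = ((¬u ∧ ¬v) ∧ w) ∨ ((u ∧ v) ∧ w)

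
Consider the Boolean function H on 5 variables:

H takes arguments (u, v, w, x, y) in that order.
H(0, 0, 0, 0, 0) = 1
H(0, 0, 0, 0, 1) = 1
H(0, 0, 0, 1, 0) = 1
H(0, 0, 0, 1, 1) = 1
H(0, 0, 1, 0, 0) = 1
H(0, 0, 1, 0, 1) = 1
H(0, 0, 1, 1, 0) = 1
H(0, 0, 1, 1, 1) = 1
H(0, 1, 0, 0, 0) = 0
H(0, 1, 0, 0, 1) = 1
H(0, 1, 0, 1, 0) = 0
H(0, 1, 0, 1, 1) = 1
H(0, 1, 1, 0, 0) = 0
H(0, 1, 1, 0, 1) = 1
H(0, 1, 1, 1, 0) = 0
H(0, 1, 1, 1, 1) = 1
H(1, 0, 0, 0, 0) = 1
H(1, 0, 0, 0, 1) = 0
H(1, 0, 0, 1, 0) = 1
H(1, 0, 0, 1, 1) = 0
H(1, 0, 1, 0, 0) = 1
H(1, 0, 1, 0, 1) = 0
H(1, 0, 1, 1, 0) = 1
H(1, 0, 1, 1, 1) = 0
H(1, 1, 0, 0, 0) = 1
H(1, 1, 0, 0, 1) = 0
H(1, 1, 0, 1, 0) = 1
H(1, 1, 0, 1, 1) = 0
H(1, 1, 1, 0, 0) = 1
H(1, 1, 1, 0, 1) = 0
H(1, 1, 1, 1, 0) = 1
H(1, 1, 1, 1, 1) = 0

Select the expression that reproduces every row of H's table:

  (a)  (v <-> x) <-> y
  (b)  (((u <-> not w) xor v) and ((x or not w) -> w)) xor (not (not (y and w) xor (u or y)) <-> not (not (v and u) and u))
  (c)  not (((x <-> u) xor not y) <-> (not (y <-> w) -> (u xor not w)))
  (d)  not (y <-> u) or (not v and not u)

(a) fails at (0,0,0,0,0): the formula yields 0, H is 1.
(b) fails at (0,0,0,0,0): the formula yields 0, H is 1.
(c) fails at (0,0,0,0,1): the formula yields 0, H is 1.
(d) is the remaining candidate, and it agrees with H on all 32 inputs.

d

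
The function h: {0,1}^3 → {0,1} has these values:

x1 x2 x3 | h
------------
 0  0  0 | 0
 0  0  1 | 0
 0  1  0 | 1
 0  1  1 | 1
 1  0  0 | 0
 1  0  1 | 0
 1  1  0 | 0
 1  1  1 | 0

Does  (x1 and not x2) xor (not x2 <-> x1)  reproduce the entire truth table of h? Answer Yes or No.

Yes

Evaluate (x1 and not x2) xor (not x2 <-> x1) on each row and compare to h:
  x1=0, x2=0, x3=0: formula gives 0, h = 0 ✓
  x1=0, x2=0, x3=1: formula gives 0, h = 0 ✓
  x1=0, x2=1, x3=0: formula gives 1, h = 1 ✓
  x1=0, x2=1, x3=1: formula gives 1, h = 1 ✓
  x1=1, x2=0, x3=0: formula gives 0, h = 0 ✓
  …and likewise for the remaining 3 rows.
Every row agrees, so the formula is equivalent.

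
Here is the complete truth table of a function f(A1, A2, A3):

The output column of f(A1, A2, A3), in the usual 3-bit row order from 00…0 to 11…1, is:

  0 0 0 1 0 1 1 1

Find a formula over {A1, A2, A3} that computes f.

The 1-rows are (0,1,1), (1,0,1), (1,1,0), (1,1,1). Each contributes one minterm — ¬A1·A2·A3; A1·¬A2·A3; A1·A2·¬A3; A1·A2·A3 — and their disjunction is a sum-of-products form of f.

f(A1, A2, A3) = ((((NOT A1 AND A2) AND A3) OR ((A1 AND NOT A2) AND A3)) OR ((A1 AND A2) AND NOT A3)) OR ((A1 AND A2) AND A3)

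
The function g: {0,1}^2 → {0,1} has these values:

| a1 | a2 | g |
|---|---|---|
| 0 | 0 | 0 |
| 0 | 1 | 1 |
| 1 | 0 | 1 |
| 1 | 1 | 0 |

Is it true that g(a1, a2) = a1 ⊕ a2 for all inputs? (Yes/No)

Yes

Evaluate a1 ⊕ a2 on each row and compare to g:
  a1=0, a2=0: formula gives 0, g = 0 ✓
  a1=0, a2=1: formula gives 1, g = 1 ✓
  a1=1, a2=0: formula gives 1, g = 1 ✓
  a1=1, a2=1: formula gives 0, g = 0 ✓
No disagreement on any input; they are logically equivalent.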